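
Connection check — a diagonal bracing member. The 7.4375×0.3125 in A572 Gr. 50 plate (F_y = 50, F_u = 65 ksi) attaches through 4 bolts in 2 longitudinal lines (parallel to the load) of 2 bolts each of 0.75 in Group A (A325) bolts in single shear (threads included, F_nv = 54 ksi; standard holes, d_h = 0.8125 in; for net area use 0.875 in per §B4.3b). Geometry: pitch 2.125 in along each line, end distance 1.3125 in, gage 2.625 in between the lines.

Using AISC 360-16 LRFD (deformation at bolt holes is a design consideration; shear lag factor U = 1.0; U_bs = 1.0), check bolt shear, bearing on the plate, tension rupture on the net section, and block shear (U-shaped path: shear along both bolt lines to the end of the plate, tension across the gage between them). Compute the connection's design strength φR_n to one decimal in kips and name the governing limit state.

Bolt shear: A_b = π(0.75)²/4 = 0.44179 in². φR_n = 0.75 × 54 × 0.44179 × 4 × 1 = 71.6 kips.
Bearing (0.3125 in plate, F_u = 65 ksi): end bolts L_c = 1.3125 − 0.8125/2 = 0.90625, R_n = min(1.2×0.90625×0.3125×65, 2.4×0.75×0.3125×65) = 22.09 kips/bolt; interior L_c = 2.125 − 0.8125 = 1.3125, R_n = 31.992 kips/bolt. φR_n = 0.75 × (2×22.09 + 2×31.992) = 81.1 kips.
Tension rupture (net): A_n = (7.4375 − 2×0.875)×0.3125 = 1.7773 in² (U = 1.0, A_e = A_n). φR_n = 0.75 × 65 × 1.7773 = 86.6 kips.
Block shear: shear path 2×[1.3125+1×2.125] = 2×3.4375 in, A_gv = 2.1484, A_nv = 2×(3.4375 − 1.5×0.875)×0.3125 = 1.3281 in²; tension across gage: (2.625 − 1×0.875)×0.3125 = 0.54688 in². R_n = min(0.6×65×1.3281, 0.6×50×2.1484) + 1.0×65×0.54688 = min(51.796, 64.452) + 35.547 = 87.343 kips. φR_n = 0.75 × 87.343 = 65.5 kips.
Governing: min(71.6, 81.1, 86.6, 65.5) = 65.5 kips → block shear.

65.5 kips (block shear governs)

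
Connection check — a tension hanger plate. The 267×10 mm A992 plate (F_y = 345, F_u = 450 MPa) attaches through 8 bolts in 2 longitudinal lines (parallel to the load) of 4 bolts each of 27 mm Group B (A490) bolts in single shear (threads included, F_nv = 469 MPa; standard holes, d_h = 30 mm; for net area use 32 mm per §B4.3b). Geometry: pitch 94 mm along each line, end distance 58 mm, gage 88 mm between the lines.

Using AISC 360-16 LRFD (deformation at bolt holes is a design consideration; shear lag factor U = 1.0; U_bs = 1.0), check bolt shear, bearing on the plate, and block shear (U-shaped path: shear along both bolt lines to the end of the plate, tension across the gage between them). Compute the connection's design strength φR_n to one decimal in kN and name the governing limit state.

Bolt shear: A_b = π(27)²/4 = 572.56 mm². φR_n = 0.75 × 469 × 572.56 × 8 × 1 = 1611.2 kN.
Bearing (10 mm plate, F_u = 450 MPa): end bolts L_c = 58 − 30/2 = 43, R_n = min(1.2×43×10×450, 2.4×27×10×450) = 232.2 kN/bolt; interior L_c = 94 − 30 = 64, R_n = 291.6 kN/bolt. φR_n = 0.75 × (2×232.2 + 6×291.6) = 1660.5 kN.
Block shear: shear path 2×[58+3×94] = 2×340 mm, A_gv = 6800, A_nv = 2×(340 − 3.5×32)×10 = 4560 mm²; tension across gage: (88 − 1×32)×10 = 560 mm². R_n = min(0.6×450×4560, 0.6×345×6800) + 1.0×450×560 = min(1231.2, 1407.6) + 252 = 1483.2 kN. φR_n = 0.75 × 1483.2 = 1112.4 kN.
Governing: min(1611.2, 1660.5, 1112.4) = 1112.4 kN → block shear.

1112.4 kN (block shear governs)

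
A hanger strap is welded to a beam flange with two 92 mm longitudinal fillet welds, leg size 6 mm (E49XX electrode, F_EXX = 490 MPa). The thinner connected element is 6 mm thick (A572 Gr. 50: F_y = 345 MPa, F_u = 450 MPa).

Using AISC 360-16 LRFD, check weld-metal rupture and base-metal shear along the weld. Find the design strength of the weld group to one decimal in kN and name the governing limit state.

Weld metal: throat = 0.707×6 = 4.242 mm, L = 2×92 = 184 mm. φR_n = 0.75 × 0.6 × 490 × 4.242 × 184 = 172.1 kN.
Base metal shear (6 mm plate): yield φR_n = 1.0×0.6×345×6×184 = 228.5 kN; rupture φR_n = 0.75×0.6×450×6×184 = 223.6 kN; take 223.6 kN (rupture).
Governing: min(172.1, 223.6) = 172.1 kN → weld metal.

172.1 kN (weld metal governs)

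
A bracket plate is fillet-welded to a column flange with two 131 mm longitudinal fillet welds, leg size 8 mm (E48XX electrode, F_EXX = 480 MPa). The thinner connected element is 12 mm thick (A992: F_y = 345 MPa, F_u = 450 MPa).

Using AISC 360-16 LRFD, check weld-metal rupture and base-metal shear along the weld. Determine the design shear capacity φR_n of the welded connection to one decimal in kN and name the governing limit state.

320.1 kN (weld metal governs)

Weld metal: throat = 0.707×8 = 5.656 mm, L = 2×131 = 262 mm. φR_n = 0.75 × 0.6 × 480 × 5.656 × 262 = 320.1 kN.
Base metal shear (12 mm plate): yield φR_n = 1.0×0.6×345×12×262 = 650.8 kN; rupture φR_n = 0.75×0.6×450×12×262 = 636.7 kN; take 636.7 kN (rupture).
Governing: min(320.1, 636.7) = 320.1 kN → weld metal.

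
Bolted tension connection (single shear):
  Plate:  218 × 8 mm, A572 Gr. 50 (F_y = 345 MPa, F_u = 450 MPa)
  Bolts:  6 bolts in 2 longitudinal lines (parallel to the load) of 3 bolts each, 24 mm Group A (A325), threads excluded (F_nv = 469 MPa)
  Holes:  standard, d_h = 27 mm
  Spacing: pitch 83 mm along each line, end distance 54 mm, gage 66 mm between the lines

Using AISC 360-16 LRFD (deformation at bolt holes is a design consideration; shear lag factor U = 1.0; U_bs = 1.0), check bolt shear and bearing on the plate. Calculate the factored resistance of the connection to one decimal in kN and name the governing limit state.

Bolt shear: A_b = π(24)²/4 = 452.39 mm². φR_n = 0.75 × 469 × 452.39 × 6 × 1 = 954.8 kN.
Bearing (8 mm plate, F_u = 450 MPa): end bolts L_c = 54 − 27/2 = 40.5, R_n = min(1.2×40.5×8×450, 2.4×24×8×450) = 174.96 kN/bolt; interior L_c = 83 − 27 = 56, R_n = 207.36 kN/bolt. φR_n = 0.75 × (2×174.96 + 4×207.36) = 884.5 kN.
Governing: min(954.8, 884.5) = 884.5 kN → bearing.

884.5 kN (bearing governs)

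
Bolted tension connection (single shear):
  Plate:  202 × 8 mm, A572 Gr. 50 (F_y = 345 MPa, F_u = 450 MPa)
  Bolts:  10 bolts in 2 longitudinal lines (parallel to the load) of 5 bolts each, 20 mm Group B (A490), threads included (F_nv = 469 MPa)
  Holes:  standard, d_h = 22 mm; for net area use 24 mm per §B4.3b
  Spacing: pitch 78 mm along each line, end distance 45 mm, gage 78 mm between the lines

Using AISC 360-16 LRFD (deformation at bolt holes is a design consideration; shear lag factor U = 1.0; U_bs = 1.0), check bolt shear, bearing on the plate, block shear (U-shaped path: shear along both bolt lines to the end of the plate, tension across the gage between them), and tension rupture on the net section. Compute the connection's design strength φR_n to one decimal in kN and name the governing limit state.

415.8 kN (net-section rupture governs)

Bolt shear: A_b = π(20)²/4 = 314.16 mm². φR_n = 0.75 × 469 × 314.16 × 10 × 1 = 1105.1 kN.
Bearing (8 mm plate, F_u = 450 MPa): end bolts L_c = 45 − 22/2 = 34, R_n = min(1.2×34×8×450, 2.4×20×8×450) = 146.88 kN/bolt; interior L_c = 78 − 22 = 56, R_n = 172.8 kN/bolt. φR_n = 0.75 × (2×146.88 + 8×172.8) = 1257.1 kN.
Block shear: shear path 2×[45+4×78] = 2×357 mm, A_gv = 5712, A_nv = 2×(357 − 4.5×24)×8 = 3984 mm²; tension across gage: (78 − 1×24)×8 = 432 mm². R_n = min(0.6×450×3984, 0.6×345×5712) + 1.0×450×432 = min(1075.7, 1182.4) + 194.4 = 1270.1 kN. φR_n = 0.75 × 1270.1 = 952.6 kN.
Tension rupture (net): A_n = (202 − 2×24)×8 = 1232 mm² (U = 1.0, A_e = A_n). φR_n = 0.75 × 450 × 1232 = 415.8 kN.
Governing: min(1105.1, 1257.1, 952.6, 415.8) = 415.8 kN → net-section rupture.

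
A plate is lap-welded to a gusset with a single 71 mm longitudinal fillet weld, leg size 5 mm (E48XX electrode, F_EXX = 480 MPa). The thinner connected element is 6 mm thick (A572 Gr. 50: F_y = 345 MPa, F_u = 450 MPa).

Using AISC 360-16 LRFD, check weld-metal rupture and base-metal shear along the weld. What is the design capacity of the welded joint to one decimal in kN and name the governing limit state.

Weld metal: throat = 0.707×5 = 3.535 mm, L = 71 mm. φR_n = 0.75 × 0.6 × 480 × 3.535 × 71 = 54.2 kN.
Base metal shear (6 mm plate): yield φR_n = 1.0×0.6×345×6×71 = 88.2 kN; rupture φR_n = 0.75×0.6×450×6×71 = 86.3 kN; take 86.3 kN (rupture).
Governing: min(54.2, 86.3) = 54.2 kN → weld metal.

54.2 kN (weld metal governs)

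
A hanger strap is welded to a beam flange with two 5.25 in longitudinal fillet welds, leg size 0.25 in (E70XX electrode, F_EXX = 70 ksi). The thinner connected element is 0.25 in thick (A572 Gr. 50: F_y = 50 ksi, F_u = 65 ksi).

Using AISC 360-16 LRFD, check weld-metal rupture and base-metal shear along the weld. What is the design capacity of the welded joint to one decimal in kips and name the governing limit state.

58.5 kips (weld metal governs)

Weld metal: throat = 0.707×0.25 = 0.17675 in, L = 2×5.25 = 10.5 in. φR_n = 0.75 × 0.6 × 70 × 0.17675 × 10.5 = 58.5 kips.
Base metal shear (0.25 in plate): yield φR_n = 1.0×0.6×50×0.25×10.5 = 78.8 kips; rupture φR_n = 0.75×0.6×65×0.25×10.5 = 76.8 kips; take 76.8 kips (rupture).
Governing: min(58.5, 76.8) = 58.5 kips → weld metal.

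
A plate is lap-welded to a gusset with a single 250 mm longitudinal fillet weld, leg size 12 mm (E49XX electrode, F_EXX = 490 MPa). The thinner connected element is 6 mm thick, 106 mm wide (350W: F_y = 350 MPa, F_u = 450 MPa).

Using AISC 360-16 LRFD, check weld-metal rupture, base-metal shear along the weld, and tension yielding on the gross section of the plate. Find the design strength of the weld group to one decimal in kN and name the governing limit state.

Weld metal: throat = 0.707×12 = 8.484 mm, L = 250 mm. φR_n = 0.75 × 0.6 × 490 × 8.484 × 250 = 467.7 kN.
Base metal shear (6 mm plate): yield φR_n = 1.0×0.6×350×6×250 = 315.0 kN; rupture φR_n = 0.75×0.6×450×6×250 = 303.8 kN; take 303.8 kN (rupture).
Tension yield (gross): A_g = 106×6 = 636 mm². φR_n = 0.90 × 350 × 636 = 200.3 kN.
Governing: min(467.7, 303.8, 200.3) = 200.3 kN → gross-section yield.

200.3 kN (gross-section yield governs)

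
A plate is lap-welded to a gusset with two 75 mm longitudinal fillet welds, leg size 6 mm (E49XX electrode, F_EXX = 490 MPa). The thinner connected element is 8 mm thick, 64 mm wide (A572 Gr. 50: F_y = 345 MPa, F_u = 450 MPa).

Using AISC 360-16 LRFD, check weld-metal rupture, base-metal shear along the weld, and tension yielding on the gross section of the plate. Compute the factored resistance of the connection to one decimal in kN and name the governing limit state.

140.3 kN (weld metal governs)

Weld metal: throat = 0.707×6 = 4.242 mm, L = 2×75 = 150 mm. φR_n = 0.75 × 0.6 × 490 × 4.242 × 150 = 140.3 kN.
Base metal shear (8 mm plate): yield φR_n = 1.0×0.6×345×8×150 = 248.4 kN; rupture φR_n = 0.75×0.6×450×8×150 = 243.0 kN; take 243.0 kN (rupture).
Tension yield (gross): A_g = 64×8 = 512 mm². φR_n = 0.90 × 345 × 512 = 159.0 kN.
Governing: min(140.3, 243.0, 159.0) = 140.3 kN → weld metal.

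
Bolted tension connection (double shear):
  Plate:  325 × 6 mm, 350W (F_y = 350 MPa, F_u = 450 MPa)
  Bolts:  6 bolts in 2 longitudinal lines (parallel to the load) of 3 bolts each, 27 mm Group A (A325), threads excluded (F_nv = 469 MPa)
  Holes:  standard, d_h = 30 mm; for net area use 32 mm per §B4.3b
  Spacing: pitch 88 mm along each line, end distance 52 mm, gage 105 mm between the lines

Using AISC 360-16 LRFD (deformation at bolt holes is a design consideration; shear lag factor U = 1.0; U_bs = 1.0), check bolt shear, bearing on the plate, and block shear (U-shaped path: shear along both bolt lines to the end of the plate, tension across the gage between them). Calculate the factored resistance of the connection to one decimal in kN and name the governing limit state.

Bolt shear: A_b = π(27)²/4 = 572.56 mm². φR_n = 0.75 × 469 × 572.56 × 6 × 2 = 2416.8 kN.
Bearing (6 mm plate, F_u = 450 MPa): end bolts L_c = 52 − 30/2 = 37, R_n = min(1.2×37×6×450, 2.4×27×6×450) = 119.88 kN/bolt; interior L_c = 88 − 30 = 58, R_n = 174.96 kN/bolt. φR_n = 0.75 × (2×119.88 + 4×174.96) = 704.7 kN.
Block shear: shear path 2×[52+2×88] = 2×228 mm, A_gv = 2736, A_nv = 2×(228 − 2.5×32)×6 = 1776 mm²; tension across gage: (105 − 1×32)×6 = 438 mm². R_n = min(0.6×450×1776, 0.6×350×2736) + 1.0×450×438 = min(479.52, 574.56) + 197.1 = 676.62 kN. φR_n = 0.75 × 676.62 = 507.5 kN.
Governing: min(2416.8, 704.7, 507.5) = 507.5 kN → block shear.

507.5 kN (block shear governs)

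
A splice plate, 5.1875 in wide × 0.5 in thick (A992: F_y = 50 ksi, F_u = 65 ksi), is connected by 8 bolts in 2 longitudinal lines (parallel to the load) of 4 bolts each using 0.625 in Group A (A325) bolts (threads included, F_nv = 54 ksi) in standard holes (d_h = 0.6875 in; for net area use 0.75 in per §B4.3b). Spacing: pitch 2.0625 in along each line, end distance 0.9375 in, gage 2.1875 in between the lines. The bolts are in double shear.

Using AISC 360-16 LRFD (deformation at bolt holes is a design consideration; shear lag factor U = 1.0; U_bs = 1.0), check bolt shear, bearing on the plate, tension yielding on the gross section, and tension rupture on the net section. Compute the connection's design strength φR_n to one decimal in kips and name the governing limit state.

Bolt shear: A_b = π(0.625)²/4 = 0.3068 in². φR_n = 0.75 × 54 × 0.3068 × 8 × 2 = 198.8 kips.
Bearing (0.5 in plate, F_u = 65 ksi): end bolts L_c = 0.9375 − 0.6875/2 = 0.59375, R_n = min(1.2×0.59375×0.5×65, 2.4×0.625×0.5×65) = 23.156 kips/bolt; interior L_c = 2.0625 − 0.6875 = 1.375, R_n = 48.75 kips/bolt. φR_n = 0.75 × (2×23.156 + 6×48.75) = 254.1 kips.
Tension yield (gross): A_g = 5.1875×0.5 = 2.5938 in². φR_n = 0.90 × 50 × 2.5938 = 116.7 kips.
Tension rupture (net): A_n = (5.1875 − 2×0.75)×0.5 = 1.8438 in² (U = 1.0, A_e = A_n). φR_n = 0.75 × 65 × 1.8438 = 89.9 kips.
Governing: min(198.8, 254.1, 116.7, 89.9) = 89.9 kips → net-section rupture.

89.9 kips (net-section rupture governs)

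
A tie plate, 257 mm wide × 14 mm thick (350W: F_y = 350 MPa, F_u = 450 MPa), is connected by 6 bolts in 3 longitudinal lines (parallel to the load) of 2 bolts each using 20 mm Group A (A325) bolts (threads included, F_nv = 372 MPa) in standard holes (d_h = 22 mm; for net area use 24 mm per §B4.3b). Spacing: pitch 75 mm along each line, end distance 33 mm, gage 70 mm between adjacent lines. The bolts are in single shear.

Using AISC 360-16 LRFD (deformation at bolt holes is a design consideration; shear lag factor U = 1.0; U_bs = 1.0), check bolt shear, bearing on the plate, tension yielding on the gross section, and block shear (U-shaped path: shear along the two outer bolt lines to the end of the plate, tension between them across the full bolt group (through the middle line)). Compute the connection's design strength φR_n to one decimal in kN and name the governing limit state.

525.9 kN (bolt shear governs)

Bolt shear: A_b = π(20)²/4 = 314.16 mm². φR_n = 0.75 × 372 × 314.16 × 6 × 1 = 525.9 kN.
Bearing (14 mm plate, F_u = 450 MPa): end bolts L_c = 33 − 22/2 = 22, R_n = min(1.2×22×14×450, 2.4×20×14×450) = 166.32 kN/bolt; interior L_c = 75 − 22 = 53, R_n = 302.4 kN/bolt. φR_n = 0.75 × (3×166.32 + 3×302.4) = 1054.6 kN.
Tension yield (gross): A_g = 257×14 = 3598 mm². φR_n = 0.90 × 350 × 3598 = 1133.4 kN.
Block shear: shear path 2×[33+1×75] = 2×108 mm, A_gv = 3024, A_nv = 2×(108 − 1.5×24)×14 = 2016 mm²; tension across gage: (140 − 2×24)×14 = 1288 mm². R_n = min(0.6×450×2016, 0.6×350×3024) + 1.0×450×1288 = min(544.32, 635.04) + 579.6 = 1123.9 kN. φR_n = 0.75 × 1123.9 = 842.9 kN.
Governing: min(525.9, 1054.6, 1133.4, 842.9) = 525.9 kN → bolt shear.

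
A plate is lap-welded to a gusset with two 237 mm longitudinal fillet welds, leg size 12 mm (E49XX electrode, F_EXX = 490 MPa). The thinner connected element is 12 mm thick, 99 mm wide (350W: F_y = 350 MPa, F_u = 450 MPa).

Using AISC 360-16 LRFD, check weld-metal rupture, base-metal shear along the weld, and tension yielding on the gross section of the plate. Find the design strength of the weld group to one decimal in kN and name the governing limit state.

Weld metal: throat = 0.707×12 = 8.484 mm, L = 2×237 = 474 mm. φR_n = 0.75 × 0.6 × 490 × 8.484 × 474 = 886.7 kN.
Base metal shear (12 mm plate): yield φR_n = 1.0×0.6×350×12×474 = 1194.5 kN; rupture φR_n = 0.75×0.6×450×12×474 = 1151.8 kN; take 1151.8 kN (rupture).
Tension yield (gross): A_g = 99×12 = 1188 mm². φR_n = 0.90 × 350 × 1188 = 374.2 kN.
Governing: min(886.7, 1151.8, 374.2) = 374.2 kN → gross-section yield.

374.2 kN (gross-section yield governs)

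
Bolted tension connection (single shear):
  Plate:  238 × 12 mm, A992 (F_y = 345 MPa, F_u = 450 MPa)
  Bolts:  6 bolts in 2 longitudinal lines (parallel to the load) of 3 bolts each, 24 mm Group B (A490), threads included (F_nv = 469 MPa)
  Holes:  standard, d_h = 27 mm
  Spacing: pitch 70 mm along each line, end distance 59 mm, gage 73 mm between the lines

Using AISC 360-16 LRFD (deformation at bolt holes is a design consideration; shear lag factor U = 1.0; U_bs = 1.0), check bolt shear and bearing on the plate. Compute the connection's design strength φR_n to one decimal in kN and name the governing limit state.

954.8 kN (bolt shear governs)

Bolt shear: A_b = π(24)²/4 = 452.39 mm². φR_n = 0.75 × 469 × 452.39 × 6 × 1 = 954.8 kN.
Bearing (12 mm plate, F_u = 450 MPa): end bolts L_c = 59 − 27/2 = 45.5, R_n = min(1.2×45.5×12×450, 2.4×24×12×450) = 294.84 kN/bolt; interior L_c = 70 − 27 = 43, R_n = 278.64 kN/bolt. φR_n = 0.75 × (2×294.84 + 4×278.64) = 1278.2 kN.
Governing: min(954.8, 1278.2) = 954.8 kN → bolt shear.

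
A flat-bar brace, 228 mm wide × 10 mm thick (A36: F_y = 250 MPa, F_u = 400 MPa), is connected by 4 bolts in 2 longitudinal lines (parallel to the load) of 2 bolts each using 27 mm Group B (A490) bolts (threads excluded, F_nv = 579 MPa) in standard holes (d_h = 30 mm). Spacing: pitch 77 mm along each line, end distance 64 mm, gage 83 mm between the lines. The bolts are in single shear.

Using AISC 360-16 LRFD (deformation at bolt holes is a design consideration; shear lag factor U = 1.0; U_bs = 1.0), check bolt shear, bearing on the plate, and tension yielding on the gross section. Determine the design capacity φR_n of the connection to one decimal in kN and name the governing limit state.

Bolt shear: A_b = π(27)²/4 = 572.56 mm². φR_n = 0.75 × 579 × 572.56 × 4 × 1 = 994.5 kN.
Bearing (10 mm plate, F_u = 400 MPa): end bolts L_c = 64 − 30/2 = 49, R_n = min(1.2×49×10×400, 2.4×27×10×400) = 235.2 kN/bolt; interior L_c = 77 − 30 = 47, R_n = 225.6 kN/bolt. φR_n = 0.75 × (2×235.2 + 2×225.6) = 691.2 kN.
Tension yield (gross): A_g = 228×10 = 2280 mm². φR_n = 0.90 × 250 × 2280 = 513.0 kN.
Governing: min(994.5, 691.2, 513.0) = 513.0 kN → gross-section yield.

513.0 kN (gross-section yield governs)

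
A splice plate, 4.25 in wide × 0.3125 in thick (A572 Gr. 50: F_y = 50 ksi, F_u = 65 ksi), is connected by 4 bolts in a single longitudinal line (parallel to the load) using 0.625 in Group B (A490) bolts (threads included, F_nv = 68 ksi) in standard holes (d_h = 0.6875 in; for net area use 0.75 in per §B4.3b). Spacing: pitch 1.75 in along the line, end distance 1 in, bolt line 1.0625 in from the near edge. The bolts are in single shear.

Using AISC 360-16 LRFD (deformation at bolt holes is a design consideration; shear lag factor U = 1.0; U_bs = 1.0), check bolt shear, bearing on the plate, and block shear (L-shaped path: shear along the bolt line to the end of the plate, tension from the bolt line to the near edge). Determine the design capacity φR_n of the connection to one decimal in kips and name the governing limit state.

Bolt shear: A_b = π(0.625)²/4 = 0.3068 in². φR_n = 0.75 × 68 × 0.3068 × 4 × 1 = 62.6 kips.
Bearing (0.3125 in plate, F_u = 65 ksi): end bolts L_c = 1 − 0.6875/2 = 0.65625, R_n = min(1.2×0.65625×0.3125×65, 2.4×0.625×0.3125×65) = 15.996 kips/bolt; interior L_c = 1.75 − 0.6875 = 1.0625, R_n = 25.898 kips/bolt. φR_n = 0.75 × (1×15.996 + 3×25.898) = 70.3 kips.
Block shear: shear path 1×[1+3×1.75] = 1×6.25 in, A_gv = 1.9531, A_nv = 1×(6.25 − 3.5×0.75)×0.3125 = 1.1328 in²; tension to near edge: (1.0625 − 0.5×0.75)×0.3125 = 0.21484 in². R_n = min(0.6×65×1.1328, 0.6×50×1.9531) + 1.0×65×0.21484 = min(44.179, 58.593) + 13.965 = 58.144 kips. φR_n = 0.75 × 58.144 = 43.6 kips.
Governing: min(62.6, 70.3, 43.6) = 43.6 kips → block shear.

43.6 kips (block shear governs)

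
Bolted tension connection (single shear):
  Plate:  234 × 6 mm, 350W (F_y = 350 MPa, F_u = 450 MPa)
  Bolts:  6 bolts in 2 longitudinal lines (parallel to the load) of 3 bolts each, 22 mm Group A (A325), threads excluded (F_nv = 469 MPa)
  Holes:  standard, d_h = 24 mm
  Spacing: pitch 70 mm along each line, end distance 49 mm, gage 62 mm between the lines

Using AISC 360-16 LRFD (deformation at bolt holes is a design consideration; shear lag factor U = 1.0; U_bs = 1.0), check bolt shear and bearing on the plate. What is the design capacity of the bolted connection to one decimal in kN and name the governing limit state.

Bolt shear: A_b = π(22)²/4 = 380.13 mm². φR_n = 0.75 × 469 × 380.13 × 6 × 1 = 802.3 kN.
Bearing (6 mm plate, F_u = 450 MPa): end bolts L_c = 49 − 24/2 = 37, R_n = min(1.2×37×6×450, 2.4×22×6×450) = 119.88 kN/bolt; interior L_c = 70 − 24 = 46, R_n = 142.56 kN/bolt. φR_n = 0.75 × (2×119.88 + 4×142.56) = 607.5 kN.
Governing: min(802.3, 607.5) = 607.5 kN → bearing.

607.5 kN (bearing governs)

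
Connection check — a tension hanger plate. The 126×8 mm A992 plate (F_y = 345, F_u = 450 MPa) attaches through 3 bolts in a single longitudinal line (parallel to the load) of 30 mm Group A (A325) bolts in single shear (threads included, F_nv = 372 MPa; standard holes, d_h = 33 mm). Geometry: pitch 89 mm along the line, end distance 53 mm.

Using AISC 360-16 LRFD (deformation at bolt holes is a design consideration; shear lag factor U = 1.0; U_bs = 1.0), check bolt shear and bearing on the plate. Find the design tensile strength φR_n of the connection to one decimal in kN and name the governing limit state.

481.1 kN (bearing governs)

Bolt shear: A_b = π(30)²/4 = 706.86 mm². φR_n = 0.75 × 372 × 706.86 × 3 × 1 = 591.6 kN.
Bearing (8 mm plate, F_u = 450 MPa): end bolts L_c = 53 − 33/2 = 36.5, R_n = min(1.2×36.5×8×450, 2.4×30×8×450) = 157.68 kN/bolt; interior L_c = 89 − 33 = 56, R_n = 241.92 kN/bolt. φR_n = 0.75 × (1×157.68 + 2×241.92) = 481.1 kN.
Governing: min(591.6, 481.1) = 481.1 kN → bearing.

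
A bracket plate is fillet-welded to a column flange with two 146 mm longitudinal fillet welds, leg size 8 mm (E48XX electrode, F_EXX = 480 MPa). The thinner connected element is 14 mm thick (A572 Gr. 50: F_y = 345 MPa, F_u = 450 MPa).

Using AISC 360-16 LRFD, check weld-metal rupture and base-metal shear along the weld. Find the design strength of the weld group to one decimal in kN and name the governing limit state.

Weld metal: throat = 0.707×8 = 5.656 mm, L = 2×146 = 292 mm. φR_n = 0.75 × 0.6 × 480 × 5.656 × 292 = 356.7 kN.
Base metal shear (14 mm plate): yield φR_n = 1.0×0.6×345×14×292 = 846.2 kN; rupture φR_n = 0.75×0.6×450×14×292 = 827.8 kN; take 827.8 kN (rupture).
Governing: min(356.7, 827.8) = 356.7 kN → weld metal.

356.7 kN (weld metal governs)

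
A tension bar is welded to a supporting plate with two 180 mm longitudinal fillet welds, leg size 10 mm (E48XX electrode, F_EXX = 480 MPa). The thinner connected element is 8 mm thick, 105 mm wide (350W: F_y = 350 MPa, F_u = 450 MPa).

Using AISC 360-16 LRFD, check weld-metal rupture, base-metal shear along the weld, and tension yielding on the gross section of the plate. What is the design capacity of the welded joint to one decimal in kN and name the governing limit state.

264.6 kN (gross-section yield governs)

Weld metal: throat = 0.707×10 = 7.07 mm, L = 2×180 = 360 mm. φR_n = 0.75 × 0.6 × 480 × 7.07 × 360 = 549.8 kN.
Base metal shear (8 mm plate): yield φR_n = 1.0×0.6×350×8×360 = 604.8 kN; rupture φR_n = 0.75×0.6×450×8×360 = 583.2 kN; take 583.2 kN (rupture).
Tension yield (gross): A_g = 105×8 = 840 mm². φR_n = 0.90 × 350 × 840 = 264.6 kN.
Governing: min(549.8, 583.2, 264.6) = 264.6 kN → gross-section yield.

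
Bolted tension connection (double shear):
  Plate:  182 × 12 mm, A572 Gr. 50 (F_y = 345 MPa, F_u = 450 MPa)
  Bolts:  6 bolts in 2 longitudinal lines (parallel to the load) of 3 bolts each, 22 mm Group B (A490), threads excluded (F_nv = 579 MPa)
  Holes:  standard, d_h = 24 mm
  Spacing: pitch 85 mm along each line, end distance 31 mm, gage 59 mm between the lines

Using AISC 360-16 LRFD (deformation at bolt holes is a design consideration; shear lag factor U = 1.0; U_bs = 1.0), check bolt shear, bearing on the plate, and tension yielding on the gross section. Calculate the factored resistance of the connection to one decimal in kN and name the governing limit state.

678.1 kN (gross-section yield governs)

Bolt shear: A_b = π(22)²/4 = 380.13 mm². φR_n = 0.75 × 579 × 380.13 × 6 × 2 = 1980.9 kN.
Bearing (12 mm plate, F_u = 450 MPa): end bolts L_c = 31 − 24/2 = 19, R_n = min(1.2×19×12×450, 2.4×22×12×450) = 123.12 kN/bolt; interior L_c = 85 − 24 = 61, R_n = 285.12 kN/bolt. φR_n = 0.75 × (2×123.12 + 4×285.12) = 1040.0 kN.
Tension yield (gross): A_g = 182×12 = 2184 mm². φR_n = 0.90 × 345 × 2184 = 678.1 kN.
Governing: min(1980.9, 1040.0, 678.1) = 678.1 kN → gross-section yield.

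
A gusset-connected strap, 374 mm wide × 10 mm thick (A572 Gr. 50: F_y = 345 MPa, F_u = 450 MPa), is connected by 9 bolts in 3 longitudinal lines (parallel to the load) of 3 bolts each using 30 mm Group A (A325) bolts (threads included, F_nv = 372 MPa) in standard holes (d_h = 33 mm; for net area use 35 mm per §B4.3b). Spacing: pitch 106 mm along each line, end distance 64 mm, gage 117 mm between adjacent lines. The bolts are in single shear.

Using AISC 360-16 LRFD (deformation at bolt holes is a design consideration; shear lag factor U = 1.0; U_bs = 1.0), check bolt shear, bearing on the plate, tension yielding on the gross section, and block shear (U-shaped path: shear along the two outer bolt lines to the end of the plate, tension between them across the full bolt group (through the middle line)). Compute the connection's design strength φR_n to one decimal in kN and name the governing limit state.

Bolt shear: A_b = π(30)²/4 = 706.86 mm². φR_n = 0.75 × 372 × 706.86 × 9 × 1 = 1774.9 kN.
Bearing (10 mm plate, F_u = 450 MPa): end bolts L_c = 64 − 33/2 = 47.5, R_n = min(1.2×47.5×10×450, 2.4×30×10×450) = 256.5 kN/bolt; interior L_c = 106 − 33 = 73, R_n = 324 kN/bolt. φR_n = 0.75 × (3×256.5 + 6×324) = 2035.1 kN.
Tension yield (gross): A_g = 374×10 = 3740 mm². φR_n = 0.90 × 345 × 3740 = 1161.3 kN.
Block shear: shear path 2×[64+2×106] = 2×276 mm, A_gv = 5520, A_nv = 2×(276 − 2.5×35)×10 = 3770 mm²; tension across gage: (234 − 2×35)×10 = 1640 mm². R_n = min(0.6×450×3770, 0.6×345×5520) + 1.0×450×1640 = min(1017.9, 1142.6) + 738 = 1755.9 kN. φR_n = 0.75 × 1755.9 = 1316.9 kN.
Governing: min(1774.9, 2035.1, 1161.3, 1316.9) = 1161.3 kN → gross-section yield.

1161.3 kN (gross-section yield governs)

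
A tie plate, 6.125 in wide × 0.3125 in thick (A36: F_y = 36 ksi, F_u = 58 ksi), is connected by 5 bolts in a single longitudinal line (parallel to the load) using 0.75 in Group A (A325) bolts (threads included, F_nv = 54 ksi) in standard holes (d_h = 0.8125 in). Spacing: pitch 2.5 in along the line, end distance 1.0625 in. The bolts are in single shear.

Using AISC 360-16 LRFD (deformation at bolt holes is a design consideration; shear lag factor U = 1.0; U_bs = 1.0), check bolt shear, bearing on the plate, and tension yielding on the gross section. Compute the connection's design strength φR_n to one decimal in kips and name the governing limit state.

Bolt shear: A_b = π(0.75)²/4 = 0.44179 in². φR_n = 0.75 × 54 × 0.44179 × 5 × 1 = 89.5 kips.
Bearing (0.3125 in plate, F_u = 58 ksi): end bolts L_c = 1.0625 − 0.8125/2 = 0.65625, R_n = min(1.2×0.65625×0.3125×58, 2.4×0.75×0.3125×58) = 14.273 kips/bolt; interior L_c = 2.5 − 0.8125 = 1.6875, R_n = 32.625 kips/bolt. φR_n = 0.75 × (1×14.273 + 4×32.625) = 108.6 kips.
Tension yield (gross): A_g = 6.125×0.3125 = 1.9141 in². φR_n = 0.90 × 36 × 1.9141 = 62.0 kips.
Governing: min(89.5, 108.6, 62.0) = 62.0 kips → gross-section yield.

62.0 kips (gross-section yield governs)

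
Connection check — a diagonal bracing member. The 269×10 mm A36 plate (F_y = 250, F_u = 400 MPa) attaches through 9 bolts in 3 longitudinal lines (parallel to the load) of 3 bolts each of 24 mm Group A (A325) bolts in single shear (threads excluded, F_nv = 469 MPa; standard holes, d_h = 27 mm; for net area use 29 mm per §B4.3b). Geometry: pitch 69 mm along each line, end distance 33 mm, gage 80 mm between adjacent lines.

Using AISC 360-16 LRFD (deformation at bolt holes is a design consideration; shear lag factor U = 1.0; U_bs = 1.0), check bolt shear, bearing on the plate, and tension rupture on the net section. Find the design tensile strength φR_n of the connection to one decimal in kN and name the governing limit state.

546.0 kN (net-section rupture governs)

Bolt shear: A_b = π(24)²/4 = 452.39 mm². φR_n = 0.75 × 469 × 452.39 × 9 × 1 = 1432.2 kN.
Bearing (10 mm plate, F_u = 400 MPa): end bolts L_c = 33 − 27/2 = 19.5, R_n = min(1.2×19.5×10×400, 2.4×24×10×400) = 93.6 kN/bolt; interior L_c = 69 − 27 = 42, R_n = 201.6 kN/bolt. φR_n = 0.75 × (3×93.6 + 6×201.6) = 1117.8 kN.
Tension rupture (net): A_n = (269 − 3×29)×10 = 1820 mm² (U = 1.0, A_e = A_n). φR_n = 0.75 × 400 × 1820 = 546.0 kN.
Governing: min(1432.2, 1117.8, 546.0) = 546.0 kN → net-section rupture.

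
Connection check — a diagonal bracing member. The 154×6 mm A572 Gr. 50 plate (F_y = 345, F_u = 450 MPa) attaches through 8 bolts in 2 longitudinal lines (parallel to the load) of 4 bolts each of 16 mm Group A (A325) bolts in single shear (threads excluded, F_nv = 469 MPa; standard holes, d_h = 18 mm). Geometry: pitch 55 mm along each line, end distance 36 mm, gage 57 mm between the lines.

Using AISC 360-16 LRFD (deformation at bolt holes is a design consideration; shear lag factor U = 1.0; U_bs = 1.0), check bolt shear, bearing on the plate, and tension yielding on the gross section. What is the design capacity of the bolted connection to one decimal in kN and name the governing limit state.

286.9 kN (gross-section yield governs)

Bolt shear: A_b = π(16)²/4 = 201.06 mm². φR_n = 0.75 × 469 × 201.06 × 8 × 1 = 565.8 kN.
Bearing (6 mm plate, F_u = 450 MPa): end bolts L_c = 36 − 18/2 = 27, R_n = min(1.2×27×6×450, 2.4×16×6×450) = 87.48 kN/bolt; interior L_c = 55 − 18 = 37, R_n = 103.68 kN/bolt. φR_n = 0.75 × (2×87.48 + 6×103.68) = 597.8 kN.
Tension yield (gross): A_g = 154×6 = 924 mm². φR_n = 0.90 × 345 × 924 = 286.9 kN.
Governing: min(565.8, 597.8, 286.9) = 286.9 kN → gross-section yield.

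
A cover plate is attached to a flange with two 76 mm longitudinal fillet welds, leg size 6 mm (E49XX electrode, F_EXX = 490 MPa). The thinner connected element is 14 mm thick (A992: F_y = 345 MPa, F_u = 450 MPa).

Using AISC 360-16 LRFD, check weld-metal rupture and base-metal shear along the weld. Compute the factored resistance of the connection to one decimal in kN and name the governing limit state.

Weld metal: throat = 0.707×6 = 4.242 mm, L = 2×76 = 152 mm. φR_n = 0.75 × 0.6 × 490 × 4.242 × 152 = 142.2 kN.
Base metal shear (14 mm plate): yield φR_n = 1.0×0.6×345×14×152 = 440.5 kN; rupture φR_n = 0.75×0.6×450×14×152 = 430.9 kN; take 430.9 kN (rupture).
Governing: min(142.2, 430.9) = 142.2 kN → weld metal.

142.2 kN (weld metal governs)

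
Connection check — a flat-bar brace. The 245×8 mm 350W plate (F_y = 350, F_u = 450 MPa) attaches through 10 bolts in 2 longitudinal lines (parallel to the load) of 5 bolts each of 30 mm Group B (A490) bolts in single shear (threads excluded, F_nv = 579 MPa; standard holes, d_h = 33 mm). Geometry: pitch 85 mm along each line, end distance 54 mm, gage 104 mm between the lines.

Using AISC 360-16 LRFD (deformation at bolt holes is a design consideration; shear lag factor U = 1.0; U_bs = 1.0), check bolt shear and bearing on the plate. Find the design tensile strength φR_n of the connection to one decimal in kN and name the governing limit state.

1590.8 kN (bearing governs)

Bolt shear: A_b = π(30)²/4 = 706.86 mm². φR_n = 0.75 × 579 × 706.86 × 10 × 1 = 3069.5 kN.
Bearing (8 mm plate, F_u = 450 MPa): end bolts L_c = 54 − 33/2 = 37.5, R_n = min(1.2×37.5×8×450, 2.4×30×8×450) = 162 kN/bolt; interior L_c = 85 − 33 = 52, R_n = 224.64 kN/bolt. φR_n = 0.75 × (2×162 + 8×224.64) = 1590.8 kN.
Governing: min(3069.5, 1590.8) = 1590.8 kN → bearing.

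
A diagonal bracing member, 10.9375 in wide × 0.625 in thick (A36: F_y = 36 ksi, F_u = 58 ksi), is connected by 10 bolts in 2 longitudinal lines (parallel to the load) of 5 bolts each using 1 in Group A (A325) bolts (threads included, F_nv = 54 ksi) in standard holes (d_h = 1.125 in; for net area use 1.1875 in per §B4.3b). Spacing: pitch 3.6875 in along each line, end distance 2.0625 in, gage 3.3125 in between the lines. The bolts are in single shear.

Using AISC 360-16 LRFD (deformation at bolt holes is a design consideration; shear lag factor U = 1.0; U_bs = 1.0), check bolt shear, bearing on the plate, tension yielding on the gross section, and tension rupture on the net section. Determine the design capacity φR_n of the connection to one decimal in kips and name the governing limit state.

221.5 kips (gross-section yield governs)

Bolt shear: A_b = π(1)²/4 = 0.7854 in². φR_n = 0.75 × 54 × 0.7854 × 10 × 1 = 318.1 kips.
Bearing (0.625 in plate, F_u = 58 ksi): end bolts L_c = 2.0625 − 1.125/2 = 1.5, R_n = min(1.2×1.5×0.625×58, 2.4×1×0.625×58) = 65.25 kips/bolt; interior L_c = 3.6875 − 1.125 = 2.5625, R_n = 87 kips/bolt. φR_n = 0.75 × (2×65.25 + 8×87) = 619.9 kips.
Tension yield (gross): A_g = 10.9375×0.625 = 6.8359 in². φR_n = 0.90 × 36 × 6.8359 = 221.5 kips.
Tension rupture (net): A_n = (10.9375 − 2×1.1875)×0.625 = 5.3516 in² (U = 1.0, A_e = A_n). φR_n = 0.75 × 58 × 5.3516 = 232.8 kips.
Governing: min(318.1, 619.9, 221.5, 232.8) = 221.5 kips → gross-section yield.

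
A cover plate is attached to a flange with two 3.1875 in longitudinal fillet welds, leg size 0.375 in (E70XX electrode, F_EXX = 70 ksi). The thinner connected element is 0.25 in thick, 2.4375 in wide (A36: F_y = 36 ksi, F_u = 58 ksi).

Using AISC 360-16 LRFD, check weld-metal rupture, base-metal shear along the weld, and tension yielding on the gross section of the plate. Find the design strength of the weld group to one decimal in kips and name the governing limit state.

Weld metal: throat = 0.707×0.375 = 0.26513 in, L = 2×3.1875 = 6.375 in. φR_n = 0.75 × 0.6 × 70 × 0.26513 × 6.375 = 53.2 kips.
Base metal shear (0.25 in plate): yield φR_n = 1.0×0.6×36×0.25×6.375 = 34.4 kips; rupture φR_n = 0.75×0.6×58×0.25×6.375 = 41.6 kips; take 34.4 kips (yield).
Tension yield (gross): A_g = 2.4375×0.25 = 0.60938 in². φR_n = 0.90 × 36 × 0.60938 = 19.7 kips.
Governing: min(53.2, 34.4, 19.7) = 19.7 kips → gross-section yield.

19.7 kips (gross-section yield governs)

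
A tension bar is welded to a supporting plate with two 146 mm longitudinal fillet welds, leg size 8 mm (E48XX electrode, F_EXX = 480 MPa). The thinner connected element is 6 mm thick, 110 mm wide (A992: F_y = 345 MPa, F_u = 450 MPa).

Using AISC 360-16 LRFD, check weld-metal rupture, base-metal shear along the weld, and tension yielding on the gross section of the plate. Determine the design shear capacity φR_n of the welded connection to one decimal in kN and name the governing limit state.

204.9 kN (gross-section yield governs)

Weld metal: throat = 0.707×8 = 5.656 mm, L = 2×146 = 292 mm. φR_n = 0.75 × 0.6 × 480 × 5.656 × 292 = 356.7 kN.
Base metal shear (6 mm plate): yield φR_n = 1.0×0.6×345×6×292 = 362.7 kN; rupture φR_n = 0.75×0.6×450×6×292 = 354.8 kN; take 354.8 kN (rupture).
Tension yield (gross): A_g = 110×6 = 660 mm². φR_n = 0.90 × 345 × 660 = 204.9 kN.
Governing: min(356.7, 354.8, 204.9) = 204.9 kN → gross-section yield.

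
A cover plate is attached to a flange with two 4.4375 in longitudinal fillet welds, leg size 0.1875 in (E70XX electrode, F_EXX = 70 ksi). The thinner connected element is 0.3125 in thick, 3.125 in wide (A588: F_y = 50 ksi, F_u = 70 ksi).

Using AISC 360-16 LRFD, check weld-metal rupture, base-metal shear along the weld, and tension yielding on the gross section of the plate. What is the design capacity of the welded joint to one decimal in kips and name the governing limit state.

37.1 kips (weld metal governs)

Weld metal: throat = 0.707×0.1875 = 0.13256 in, L = 2×4.4375 = 8.875 in. φR_n = 0.75 × 0.6 × 70 × 0.13256 × 8.875 = 37.1 kips.
Base metal shear (0.3125 in plate): yield φR_n = 1.0×0.6×50×0.3125×8.875 = 83.2 kips; rupture φR_n = 0.75×0.6×70×0.3125×8.875 = 87.4 kips; take 83.2 kips (yield).
Tension yield (gross): A_g = 3.125×0.3125 = 0.97656 in². φR_n = 0.90 × 50 × 0.97656 = 43.9 kips.
Governing: min(37.1, 83.2, 43.9) = 37.1 kips → weld metal.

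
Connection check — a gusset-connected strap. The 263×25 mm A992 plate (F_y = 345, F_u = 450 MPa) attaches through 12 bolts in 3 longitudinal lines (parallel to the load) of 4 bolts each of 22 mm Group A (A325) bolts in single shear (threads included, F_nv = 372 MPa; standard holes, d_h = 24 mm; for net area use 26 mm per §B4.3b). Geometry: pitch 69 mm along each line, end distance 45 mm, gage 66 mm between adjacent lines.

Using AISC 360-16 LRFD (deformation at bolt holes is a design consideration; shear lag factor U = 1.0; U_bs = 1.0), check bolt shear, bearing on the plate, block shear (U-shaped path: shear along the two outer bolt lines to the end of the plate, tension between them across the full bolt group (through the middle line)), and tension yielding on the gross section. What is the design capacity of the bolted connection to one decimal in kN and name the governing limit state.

1272.7 kN (bolt shear governs)

Bolt shear: A_b = π(22)²/4 = 380.13 mm². φR_n = 0.75 × 372 × 380.13 × 12 × 1 = 1272.7 kN.
Bearing (25 mm plate, F_u = 450 MPa): end bolts L_c = 45 − 24/2 = 33, R_n = min(1.2×33×25×450, 2.4×22×25×450) = 445.5 kN/bolt; interior L_c = 69 − 24 = 45, R_n = 594 kN/bolt. φR_n = 0.75 × (3×445.5 + 9×594) = 5011.9 kN.
Block shear: shear path 2×[45+3×69] = 2×252 mm, A_gv = 12600, A_nv = 2×(252 − 3.5×26)×25 = 8050 mm²; tension across gage: (132 − 2×26)×25 = 2000 mm². R_n = min(0.6×450×8050, 0.6×345×12600) + 1.0×450×2000 = min(2173.5, 2608.2) + 900 = 3073.5 kN. φR_n = 0.75 × 3073.5 = 2305.1 kN.
Tension yield (gross): A_g = 263×25 = 6575 mm². φR_n = 0.90 × 345 × 6575 = 2041.5 kN.
Governing: min(1272.7, 5011.9, 2305.1, 2041.5) = 1272.7 kN → bolt shear.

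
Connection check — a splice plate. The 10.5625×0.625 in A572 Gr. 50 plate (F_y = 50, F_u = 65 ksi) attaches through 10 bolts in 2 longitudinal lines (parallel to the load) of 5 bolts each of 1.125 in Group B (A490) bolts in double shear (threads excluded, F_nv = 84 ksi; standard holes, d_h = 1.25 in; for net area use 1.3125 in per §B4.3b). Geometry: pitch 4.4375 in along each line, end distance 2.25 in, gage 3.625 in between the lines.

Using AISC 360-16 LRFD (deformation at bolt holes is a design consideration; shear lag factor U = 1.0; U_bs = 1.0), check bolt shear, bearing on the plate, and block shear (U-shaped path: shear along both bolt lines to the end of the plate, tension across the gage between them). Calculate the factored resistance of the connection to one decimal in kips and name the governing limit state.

Bolt shear: A_b = π(1.125)²/4 = 0.99402 in². φR_n = 0.75 × 84 × 0.99402 × 10 × 2 = 1252.5 kips.
Bearing (0.625 in plate, F_u = 65 ksi): end bolts L_c = 2.25 − 1.25/2 = 1.625, R_n = min(1.2×1.625×0.625×65, 2.4×1.125×0.625×65) = 79.219 kips/bolt; interior L_c = 4.4375 − 1.25 = 3.1875, R_n = 109.69 kips/bolt. φR_n = 0.75 × (2×79.219 + 8×109.69) = 777.0 kips.
Block shear: shear path 2×[2.25+4×4.4375] = 2×20 in, A_gv = 25, A_nv = 2×(20 − 4.5×1.3125)×0.625 = 17.617 in²; tension across gage: (3.625 − 1×1.3125)×0.625 = 1.4453 in². R_n = min(0.6×65×17.617, 0.6×50×25) + 1.0×65×1.4453 = min(687.06, 750) + 93.945 = 781.01 kips. φR_n = 0.75 × 781.01 = 585.8 kips.
Governing: min(1252.5, 777.0, 585.8) = 585.8 kips → block shear.

585.8 kips (block shear governs)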